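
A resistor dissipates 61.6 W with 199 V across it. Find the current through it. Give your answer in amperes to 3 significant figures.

0.310 A

From P = V I = I²R = V²/R, with the two given quantities we get I = P / V.
I = 61.6 / 199 = 0.3095 A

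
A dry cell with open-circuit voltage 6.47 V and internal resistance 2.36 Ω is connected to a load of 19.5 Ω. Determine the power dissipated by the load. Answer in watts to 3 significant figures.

With r and R in series, I = ε/(r+R); the load dissipates I²R.
I = ε / (r + R) = 6.47 / (2.36 + 19.5) = 0.2960 A
P_load = I² R = (0.2960)² × 19.5 = 1.708 W

1.71 W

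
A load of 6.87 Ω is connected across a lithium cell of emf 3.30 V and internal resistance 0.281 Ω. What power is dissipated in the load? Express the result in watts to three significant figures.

1.46 W

Find the circuit current first, then P = I²R for the load (series elements share I).
I = ε / (r + R) = 3.30 / (0.281 + 6.87) = 0.4615 A
P_load = I² R = (0.4615)² × 6.87 = 1.463 W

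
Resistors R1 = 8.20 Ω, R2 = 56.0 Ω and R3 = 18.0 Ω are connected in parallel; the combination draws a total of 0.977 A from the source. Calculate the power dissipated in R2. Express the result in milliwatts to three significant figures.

447 mW

Only the total current is stated, so first find the parallel equivalent to get the voltage across the combination.
1/R_eq = 1/8.20 + 1/56.0 + 1/18.0 ⇒ R_eq = 5.119 Ω
V = I_total × R_eq = 0.9770 × 5.119 = 5.001 V
P_R2 = V² / R2 = (5.001)² / 56.0 = 0.4466 W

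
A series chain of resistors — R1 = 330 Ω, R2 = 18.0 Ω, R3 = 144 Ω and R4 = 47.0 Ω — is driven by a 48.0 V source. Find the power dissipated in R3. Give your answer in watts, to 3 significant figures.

The current is common to all series resistors; compute it, then apply P = I²R for the target.
R_total = 330 + 18.0 + 144 + 47.0 = 539.0 Ω
I = V / R_total = 48.0 / 539.0 = 0.08905 A
P_R3 = I² × R3 = (0.08905)² × 144 = 1.142 W

1.14 W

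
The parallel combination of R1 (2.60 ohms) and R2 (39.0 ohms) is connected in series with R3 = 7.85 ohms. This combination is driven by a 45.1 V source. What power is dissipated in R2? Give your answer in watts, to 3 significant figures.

Collapse the R1‖R2 pair into one equivalent R_p; then R_p and R3 form a series string.
R_p = (2.60×39.0)/(2.60+39.0) = 2.438 Ω
R_total = R_p + 7.85 = 2.438 + 7.85 = 10.29 Ω
I = V / R_total = 45.1 / 10.29 = 4.384 A
Voltage across the parallel pair: V_p = I × R_p = 4.384 × 2.438 = 10.69 V
Use P = V²/R for R2 with V = V_p.
P_R2 = (10.69)² / 39.0 = 2.928 W

2.93 W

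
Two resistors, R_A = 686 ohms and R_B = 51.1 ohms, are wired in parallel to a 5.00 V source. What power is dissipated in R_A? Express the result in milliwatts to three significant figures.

36.4 mW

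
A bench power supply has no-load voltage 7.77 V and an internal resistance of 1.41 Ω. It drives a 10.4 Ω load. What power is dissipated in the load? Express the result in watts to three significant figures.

With r and R in series, I = ε/(r+R); the load dissipates I²R.
I = ε / (r + R) = 7.77 / (1.41 + 10.4) = 0.6579 A
P_load = I² R = (0.6579)² × 10.4 = 4.502 W

4.50 W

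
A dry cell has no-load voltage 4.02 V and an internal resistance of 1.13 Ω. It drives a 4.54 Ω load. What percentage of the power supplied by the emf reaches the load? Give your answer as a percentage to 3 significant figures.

80.1 %

Efficiency is P_load / P_total. With a series r and R sharing the same I, P = I²R for each, so η = R/(R+r).
η = R / (R + r) = 4.54 / (4.54 + 1.13) = 0.8007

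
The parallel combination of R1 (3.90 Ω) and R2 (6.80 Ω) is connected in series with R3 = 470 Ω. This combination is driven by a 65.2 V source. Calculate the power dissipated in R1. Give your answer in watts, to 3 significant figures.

First find R_p for the parallel pair, then treat R_p + R3 as a series loop.
R_p = (3.90×6.80)/(3.90+6.80) = 2.479 Ω
R_total = R_p + 470 = 2.479 + 470 = 472.5 Ω
I = V / R_total = 65.2 / 472.5 = 0.1380 A
Voltage across the parallel pair: V_p = I × R_p = 0.1380 × 2.479 = 0.3420 V
Use P = V²/R for R1 with V = V_p.
P_R1 = (0.3420)² / 3.90 = 0.02999 W

0.0300 W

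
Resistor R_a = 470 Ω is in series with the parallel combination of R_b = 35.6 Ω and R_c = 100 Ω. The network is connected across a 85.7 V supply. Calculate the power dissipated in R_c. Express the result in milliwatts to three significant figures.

206 mW

Collapse R_b‖R_c to a single equivalent, reducing the network to two series elements.
R_p = (35.6×100)/(35.6+100) = 26.25 Ω
R_total = 470 + 26.25 = 496.3 Ω
I = V / R_total = 85.7 / 496.3 = 0.1727 A
Voltage across the parallel pair: V_p = I × R_p = 0.1727 × 26.25 = 4.534 V
With V_p across R_c, its power is V_p²/R_c.
P_R_c = (4.534)² / 100 = 0.2056 W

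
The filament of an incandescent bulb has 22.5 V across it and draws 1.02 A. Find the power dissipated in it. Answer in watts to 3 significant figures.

Both the voltage across and the current through the element are known, so P = V I applies directly.
P = 22.5 V × 1.020 A = 22.95 W

22.9 W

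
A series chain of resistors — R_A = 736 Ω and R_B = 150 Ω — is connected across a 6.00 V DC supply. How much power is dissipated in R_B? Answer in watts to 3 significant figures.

0.00688 W

Since the resistors are in series they all carry the loop current I = V/R_total; the power in any one is I²R.
R_total = 736 + 150 = 886.0 Ω
I = V / R_total = 6.00 / 886.0 = 0.006772 A
P_R_B = I² × R_B = (0.006772)² × 150 = 0.006879 W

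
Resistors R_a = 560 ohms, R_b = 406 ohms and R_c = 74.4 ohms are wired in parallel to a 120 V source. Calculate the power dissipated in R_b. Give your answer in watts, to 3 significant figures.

35.5 W

Each parallel branch sees the full supply voltage, so P = V²/R applies directly to the target branch.
P_R_b = V² / R_b = (120)² / 406 Ω = 35.47 W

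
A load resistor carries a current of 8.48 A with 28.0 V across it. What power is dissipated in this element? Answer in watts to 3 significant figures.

237 W

V and I are known directly — P = V I, no intermediate step needed.
P = 28.0 V × 8.480 A = 237.4 W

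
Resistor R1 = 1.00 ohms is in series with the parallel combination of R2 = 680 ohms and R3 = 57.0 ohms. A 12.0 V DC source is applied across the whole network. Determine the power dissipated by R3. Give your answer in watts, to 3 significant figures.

2.43 W

Replace R2 and R3 with their parallel equivalent so the circuit becomes R1 in series with R_p.
R_p = (680×57.0)/(680+57.0) = 52.59 Ω
R_total = 1.00 + 52.59 = 53.59 Ω
I = V / R_total = 12.0 / 53.59 = 0.2239 A
Voltage across the parallel pair: V_p = I × R_p = 0.2239 × 52.59 = 11.78 V
R3 is across V_p, so use P = V²/R for that branch.
P_R3 = (11.78)² / 57.0 = 2.433 W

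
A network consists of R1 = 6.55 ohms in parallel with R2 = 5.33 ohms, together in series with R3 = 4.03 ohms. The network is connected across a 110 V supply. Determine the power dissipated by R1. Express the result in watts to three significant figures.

First find R_p for the parallel pair, then treat R_p + R3 as a series loop.
R_p = (6.55×5.33)/(6.55+5.33) = 2.939 Ω
R_total = R_p + 4.03 = 2.939 + 4.03 = 6.969 Ω
I = V / R_total = 110 / 6.969 = 15.78 A
Voltage across the parallel pair: V_p = I × R_p = 15.78 × 2.939 = 46.39 V
Use P = V²/R for R1 with V = V_p.
P_R1 = (46.39)² / 6.55 = 328.5 W

329 W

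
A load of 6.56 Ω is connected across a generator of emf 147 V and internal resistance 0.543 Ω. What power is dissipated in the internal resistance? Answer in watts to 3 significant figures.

The internal resistance carries the same current as the load; P_int = I²r.
I = ε / (r + R) = 147 / (0.543 + 6.56) = 20.70 A
P_int = I² r = (20.70)² × 0.543 = 232.6 W

233 W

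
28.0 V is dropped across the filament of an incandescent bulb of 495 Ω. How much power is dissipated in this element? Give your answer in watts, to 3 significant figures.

Voltage and resistance are given, so P = V²/R is the one-step route.
P = (28.0 V)² / 495 Ω = 1.584 W

1.58 W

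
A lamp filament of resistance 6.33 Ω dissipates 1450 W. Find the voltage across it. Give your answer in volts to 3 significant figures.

Rearranging the power relation for the two known quantities gives V = √(P R).
V = √(1450 × 6.33) = 95.80 V

95.8 V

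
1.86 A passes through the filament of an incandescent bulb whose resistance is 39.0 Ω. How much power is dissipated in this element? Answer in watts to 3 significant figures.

The current through and the resistance of the element are both given; use P = I²R.
P = (1.860 A)² × 39.0 Ω = 134.9 W

135 W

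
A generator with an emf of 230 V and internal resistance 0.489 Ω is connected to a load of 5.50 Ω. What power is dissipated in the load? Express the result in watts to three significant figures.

8110 W

Load and internal resistance form a series loop — compute the loop current, then the load power via I²R.
I = ε / (r + R) = 230 / (0.489 + 5.50) = 38.40 A
P_load = I² R = (38.40)² × 5.50 = 8112 W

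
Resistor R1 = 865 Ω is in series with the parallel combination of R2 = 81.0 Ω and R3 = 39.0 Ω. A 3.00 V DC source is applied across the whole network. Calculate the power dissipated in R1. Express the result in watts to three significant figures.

0.00980 W

Collapse R2‖R3 to a single equivalent, reducing the network to two series elements.
R_p = (81.0×39.0)/(81.0+39.0) = 26.32 Ω
R_total = 865 + 26.32 = 891.3 Ω
I = V / R_total = 3.00 / 891.3 = 0.003366 A
All the current flows through R1; use P = I²R.
P_R1 = (0.003366)² × 865 = 0.009799 W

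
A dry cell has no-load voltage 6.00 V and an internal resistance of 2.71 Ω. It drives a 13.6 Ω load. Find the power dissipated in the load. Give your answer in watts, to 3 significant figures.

With r and R in series, I = ε/(r+R); the load dissipates I²R.
I = ε / (r + R) = 6.00 / (2.71 + 13.6) = 0.3679 A
P_load = I² R = (0.3679)² × 13.6 = 1.840 W

1.84 W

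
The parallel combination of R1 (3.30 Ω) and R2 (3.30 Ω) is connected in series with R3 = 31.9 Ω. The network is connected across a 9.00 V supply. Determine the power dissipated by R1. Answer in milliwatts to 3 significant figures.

Reduce the parallel combination to a single R_p; the circuit then becomes R_p in series with the remaining resistor.
R_p = (3.30×3.30)/(3.30+3.30) = 1.650 Ω
R_total = R_p + 31.9 = 1.650 + 31.9 = 33.55 Ω
I = V / R_total = 9.00 / 33.55 = 0.2683 A
Voltage across the parallel pair: V_p = I × R_p = 0.2683 × 1.650 = 0.4426 V
R1 has V_p across it, so P = V_p²/R1.
P_R1 = (0.4426)² / 3.30 = 0.05937 W

59.4 mW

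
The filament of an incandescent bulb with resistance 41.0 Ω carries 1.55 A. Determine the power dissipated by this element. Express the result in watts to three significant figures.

98.5 W

Current and resistance are given, so P = I²R is the direct form.
P = (1.550 A)² × 41.0 Ω = 98.50 W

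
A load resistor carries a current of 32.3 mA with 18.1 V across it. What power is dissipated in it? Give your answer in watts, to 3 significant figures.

V and I are known directly — P = V I, no intermediate step needed.
P = 18.1 V × 0.03230 A = 0.5846 W

0.585 W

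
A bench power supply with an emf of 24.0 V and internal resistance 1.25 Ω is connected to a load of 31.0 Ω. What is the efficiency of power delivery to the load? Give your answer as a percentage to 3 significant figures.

The source delivers εI, of which I²R reaches the load and I²r is lost; since I is common, η = R/(R+r).
η = R / (R + r) = 31.0 / (31.0 + 1.25) = 0.9612

96.1 %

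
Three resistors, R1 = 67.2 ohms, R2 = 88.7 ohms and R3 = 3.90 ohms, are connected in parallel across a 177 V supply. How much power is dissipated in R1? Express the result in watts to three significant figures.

466 W

Each parallel branch sees the full supply voltage, so P = V²/R applies directly to the target branch.
P_R1 = V² / R1 = (177)² / 67.2 Ω = 466.2 W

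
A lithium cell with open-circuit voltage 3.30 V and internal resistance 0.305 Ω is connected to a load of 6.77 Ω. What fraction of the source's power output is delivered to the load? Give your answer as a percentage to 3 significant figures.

η = P_load/(P_load+P_int) = I²R/(I²R+I²r) = R/(R+r) — the I² cancels for series elements.
η = R / (R + r) = 6.77 / (6.77 + 0.305) = 0.9569

95.7 %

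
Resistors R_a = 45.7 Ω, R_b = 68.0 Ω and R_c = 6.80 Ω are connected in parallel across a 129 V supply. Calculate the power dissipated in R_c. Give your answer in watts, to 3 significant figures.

2450 W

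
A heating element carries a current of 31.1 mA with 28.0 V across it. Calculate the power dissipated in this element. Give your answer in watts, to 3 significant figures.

Both the voltage across and the current through the element are known, so P = V I applies directly.
P = 28.0 V × 0.03110 A = 0.8708 W

0.871 W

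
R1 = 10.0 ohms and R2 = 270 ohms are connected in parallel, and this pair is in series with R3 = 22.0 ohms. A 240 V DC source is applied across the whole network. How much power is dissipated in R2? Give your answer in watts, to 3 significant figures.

Combine R1 and R2 into their parallel equivalent first, reducing the network to two series resistors.
R_p = (10.0×270)/(10.0+270) = 9.643 Ω
R_total = R_p + 22.0 = 9.643 + 22.0 = 31.64 Ω
I = V / R_total = 240 / 31.64 = 7.585 A
Voltage across the parallel pair: V_p = I × R_p = 7.585 × 9.643 = 73.14 V
R2 has V_p across it, so P = V_p²/R2.
P_R2 = (73.14)² / 270 = 19.81 W

19.8 W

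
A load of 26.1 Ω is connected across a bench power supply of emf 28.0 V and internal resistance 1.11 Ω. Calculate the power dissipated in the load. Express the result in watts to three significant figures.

Load and internal resistance form a series loop — compute the loop current, then the load power via I²R.
I = ε / (r + R) = 28.0 / (1.11 + 26.1) = 1.029 A
P_load = I² R = (1.029)² × 26.1 = 27.64 W

27.6 W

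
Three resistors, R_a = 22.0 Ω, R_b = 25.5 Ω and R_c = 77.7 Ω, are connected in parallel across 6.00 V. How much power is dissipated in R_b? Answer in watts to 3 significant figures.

1.41 W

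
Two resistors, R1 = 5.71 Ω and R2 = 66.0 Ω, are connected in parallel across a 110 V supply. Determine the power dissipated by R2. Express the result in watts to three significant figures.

183 W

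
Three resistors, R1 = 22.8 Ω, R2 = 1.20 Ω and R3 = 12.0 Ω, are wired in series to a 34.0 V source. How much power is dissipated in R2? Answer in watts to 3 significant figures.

The current is common to all series resistors; compute it, then apply P = I²R for the target.
R_total = 22.8 + 1.20 + 12.0 = 36.00 Ω
I = V / R_total = 34.0 / 36.00 = 0.9444 A
P_R2 = I² × R2 = (0.9444)² × 1.20 = 1.070 W

1.07 W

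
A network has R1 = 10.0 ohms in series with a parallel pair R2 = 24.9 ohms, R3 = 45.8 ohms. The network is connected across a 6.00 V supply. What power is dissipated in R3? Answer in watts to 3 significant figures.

0.300 W

Reduce the parallel pair to R_p first; the network is then a simple series string.
R_p = (24.9×45.8)/(24.9+45.8) = 16.13 Ω
R_total = 10.0 + 16.13 = 26.13 Ω
I = V / R_total = 6.00 / 26.13 = 0.2296 A
Voltage across the parallel pair: V_p = I × R_p = 0.2296 × 16.13 = 3.704 V
R3 sees V_p directly, so P = V_p² / R3.
P_R3 = (3.704)² / 45.8 = 0.2995 W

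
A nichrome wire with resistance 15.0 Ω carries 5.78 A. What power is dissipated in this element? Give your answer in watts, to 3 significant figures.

Knowing I and R, the power is just I²R — no need to find V first.
P = (5.780 A)² × 15.0 Ω = 501.1 W

501 W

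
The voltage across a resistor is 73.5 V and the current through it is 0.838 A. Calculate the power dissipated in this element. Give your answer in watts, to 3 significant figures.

61.6 W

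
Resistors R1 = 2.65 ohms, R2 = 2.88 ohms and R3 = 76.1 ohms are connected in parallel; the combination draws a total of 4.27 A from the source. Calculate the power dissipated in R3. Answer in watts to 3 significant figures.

Only the total current is stated, so first find the parallel equivalent to get the voltage across the combination.
1/R_eq = 1/2.65 + 1/2.88 + 1/76.1 ⇒ R_eq = 1.356 Ω
V = I_total × R_eq = 4.270 × 1.356 = 5.788 V
P_R3 = V² / R3 = (5.788)² / 76.1 = 0.4402 W

0.440 W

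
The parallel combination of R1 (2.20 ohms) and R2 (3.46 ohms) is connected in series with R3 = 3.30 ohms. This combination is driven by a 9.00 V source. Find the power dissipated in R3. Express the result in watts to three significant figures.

Combine R1 and R2 into their parallel equivalent first, reducing the network to two series resistors.
R_p = (2.20×3.46)/(2.20+3.46) = 1.345 Ω
R_total = R_p + 3.30 = 1.345 + 3.30 = 4.645 Ω
I = V / R_total = 9.00 / 4.645 = 1.938 A
R3 is the series element, so its power is I²R.
P_R3 = (1.938)² × 3.30 = 12.39 W

12.4 W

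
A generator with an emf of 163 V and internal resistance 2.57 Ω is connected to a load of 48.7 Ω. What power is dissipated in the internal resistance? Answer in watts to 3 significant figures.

r is in series with the load, so it carries the full circuit current — the loss in it is I²r.
I = ε / (r + R) = 163 / (2.57 + 48.7) = 3.179 A
P_int = I² r = (3.179)² × 2.57 = 25.98 W

26.0 W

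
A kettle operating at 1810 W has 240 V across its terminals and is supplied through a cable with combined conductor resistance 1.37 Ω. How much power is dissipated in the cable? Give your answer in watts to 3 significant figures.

The cable and load are in series, so the same current flows in both; the loss is I²R_line.
I = P / V = 1810 / 240 = 7.542 A through the cable.
P_line = I² R_line = (7.542)² × 1.37 = 77.92 W

77.9 W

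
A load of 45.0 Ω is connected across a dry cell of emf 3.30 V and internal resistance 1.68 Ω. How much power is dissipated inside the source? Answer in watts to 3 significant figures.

0.00840 W

r is in series with the load, so it carries the full circuit current — the loss in it is I²r.
I = ε / (r + R) = 3.30 / (1.68 + 45.0) = 0.07069 A
P_int = I² r = (0.07069)² × 1.68 = 0.008396 W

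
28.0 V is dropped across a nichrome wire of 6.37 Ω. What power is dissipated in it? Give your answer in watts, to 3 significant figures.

123 W

With V across and R both known, P = V²/R gives the dissipation directly.
P = (28.0 V)² / 6.37 Ω = 123.1 W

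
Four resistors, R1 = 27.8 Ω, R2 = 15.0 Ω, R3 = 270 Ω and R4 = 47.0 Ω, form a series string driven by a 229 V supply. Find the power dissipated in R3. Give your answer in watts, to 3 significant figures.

In a series string the same current flows through every resistor — find that current, then P = I²R for the one we want.
R_total = 27.8 + 15.0 + 270 + 47.0 = 359.8 Ω
I = V / R_total = 229 / 359.8 = 0.6365 A
P_R3 = I² × R3 = (0.6365)² × 270 = 109.4 W

109 W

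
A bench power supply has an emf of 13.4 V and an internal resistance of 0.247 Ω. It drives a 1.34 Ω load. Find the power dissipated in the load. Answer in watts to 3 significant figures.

95.5 W

Load and internal resistance form a series loop — compute the loop current, then the load power via I²R.
I = ε / (r + R) = 13.4 / (0.247 + 1.34) = 8.444 A
P_load = I² R = (8.444)² × 1.34 = 95.53 W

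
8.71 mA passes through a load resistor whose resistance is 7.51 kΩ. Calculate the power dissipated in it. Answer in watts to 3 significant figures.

0.570 W

Knowing I and R, the power is just I²R — no need to find V first.
P = (0.008710 A)² × 7510 Ω = 0.5697 W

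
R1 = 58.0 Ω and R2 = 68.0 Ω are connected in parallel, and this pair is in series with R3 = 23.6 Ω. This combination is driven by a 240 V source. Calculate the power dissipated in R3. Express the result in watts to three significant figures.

Collapse the R1‖R2 pair into one equivalent R_p; then R_p and R3 form a series string.
R_p = (58.0×68.0)/(58.0+68.0) = 31.30 Ω
R_total = R_p + 23.6 = 31.30 + 23.6 = 54.90 Ω
I = V / R_total = 240 / 54.90 = 4.371 A
R3 is the series element, so its power is I²R.
P_R3 = (4.371)² × 23.6 = 451.0 W

451 W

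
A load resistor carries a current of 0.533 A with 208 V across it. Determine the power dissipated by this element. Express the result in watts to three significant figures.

111 W

Both the voltage across and the current through the element are known, so P = V I applies directly.
P = 208 V × 0.5330 A = 110.9 W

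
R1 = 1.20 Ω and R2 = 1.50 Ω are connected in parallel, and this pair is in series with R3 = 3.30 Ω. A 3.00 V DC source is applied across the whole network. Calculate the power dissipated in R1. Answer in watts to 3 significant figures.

Combine R1 and R2 into their parallel equivalent first, reducing the network to two series resistors.
R_p = (1.20×1.50)/(1.20+1.50) = 0.6667 Ω
R_total = R_p + 3.30 = 0.6667 + 3.30 = 3.967 Ω
I = V / R_total = 3.00 / 3.967 = 0.7563 A
Voltage across the parallel pair: V_p = I × R_p = 0.7563 × 0.6667 = 0.5042 V
R1 sits across V_p; its power is V_p²/R.
P_R1 = (0.5042)² / 1.20 = 0.2118 W

0.212 W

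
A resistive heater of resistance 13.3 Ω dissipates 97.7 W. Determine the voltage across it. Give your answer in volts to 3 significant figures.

Rearranging the power relation for the two known quantities gives V = √(P R).
V = √(97.7 × 13.3) = 36.05 V

36.0 V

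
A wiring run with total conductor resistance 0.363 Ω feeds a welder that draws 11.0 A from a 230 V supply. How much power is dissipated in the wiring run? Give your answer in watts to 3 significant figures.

The wiring run and load are in series, so the same current flows in both; the loss is I²R_line.
The wiring run carries the full 11.0 A.
P_line = I² R_line = (11.00)² × 0.363 = 43.92 W

43.9 W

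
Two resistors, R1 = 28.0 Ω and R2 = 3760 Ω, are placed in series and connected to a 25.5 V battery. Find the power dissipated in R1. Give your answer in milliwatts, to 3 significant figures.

1.27 mW

The current is common to all series resistors; compute it, then apply P = I²R for the target.
R_total = 28.0 + 3760 = 3788 Ω
I = V / R_total = 25.5 / 3788 = 0.006732 A
P_R1 = I² × R1 = (0.006732)² × 28.0 = 0.001269 W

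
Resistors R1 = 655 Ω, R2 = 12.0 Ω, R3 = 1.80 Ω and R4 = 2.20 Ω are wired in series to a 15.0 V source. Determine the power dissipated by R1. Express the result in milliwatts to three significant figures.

The current is common to all series resistors; compute it, then apply P = I²R for the target.
R_total = 655 + 12.0 + 1.80 + 2.20 = 671.0 Ω
I = V / R_total = 15.0 / 671.0 = 0.02235 A
P_R1 = I² × R1 = (0.02235)² × 655 = 0.3273 W

327 mW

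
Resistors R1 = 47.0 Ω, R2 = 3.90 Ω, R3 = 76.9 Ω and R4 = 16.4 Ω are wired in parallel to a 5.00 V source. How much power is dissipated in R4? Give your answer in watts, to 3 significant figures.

1.52 W

Parallel branches share the same voltage; P = V²/R gives the branch power in one step.
P_R4 = V² / R4 = (5.00)² / 16.4 Ω = 1.524 W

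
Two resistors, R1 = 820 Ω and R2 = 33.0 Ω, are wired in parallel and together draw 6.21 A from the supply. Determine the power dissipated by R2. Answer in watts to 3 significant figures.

1180 W

The branches share the same voltage, but only the total current is given — find V from the equivalent resistance first.
1/R_eq = 1/820 + 1/33.0 ⇒ R_eq = 31.72 Ω
V = I_total × R_eq = 6.210 × 31.72 = 197.0 V
P_R2 = V² / R2 = (197.0)² / 33.0 = 1176 W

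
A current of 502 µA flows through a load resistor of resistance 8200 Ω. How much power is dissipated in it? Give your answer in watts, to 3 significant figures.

The current through and the resistance of the element are both given; use P = I²R.
P = (0.0005020 A)² × 8200 Ω = 0.002066 W

0.00207 W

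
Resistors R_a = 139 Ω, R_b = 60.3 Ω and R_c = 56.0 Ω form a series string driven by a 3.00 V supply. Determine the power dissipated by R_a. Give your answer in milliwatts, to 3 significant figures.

Since the resistors are in series they all carry the loop current I = V/R_total; the power in any one is I²R.
R_total = 139 + 60.3 + 56.0 = 255.3 Ω
I = V / R_total = 3.00 / 255.3 = 0.01175 A
P_R_a = I² × R_a = (0.01175)² × 139 = 0.01919 W

19.2 mW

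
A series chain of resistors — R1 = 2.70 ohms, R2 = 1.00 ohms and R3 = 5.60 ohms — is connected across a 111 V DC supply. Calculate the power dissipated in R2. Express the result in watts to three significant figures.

142 W

Series elements share the same current, so find I first, then use P = I²R.
R_total = 2.70 + 1.00 + 5.60 = 9.300 Ω
I = V / R_total = 111 / 9.300 = 11.94 A
P_R2 = I² × R2 = (11.94)² × 1.00 = 142.5 W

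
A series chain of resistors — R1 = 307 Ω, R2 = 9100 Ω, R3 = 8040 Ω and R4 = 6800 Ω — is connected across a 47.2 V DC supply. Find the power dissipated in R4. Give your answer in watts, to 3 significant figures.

0.0258 W

Every series element carries the same I. Get I from the total resistance, then P = I² × R4.
R_total = 307 + 9100 + 8040 + 6800 = 24250 Ω
I = V / R_total = 47.2 / 24250 = 0.001947 A
P_R4 = I² × R4 = (0.001947)² × 6800 = 0.02577 W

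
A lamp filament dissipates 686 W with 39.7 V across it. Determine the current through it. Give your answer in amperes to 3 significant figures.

17.3 A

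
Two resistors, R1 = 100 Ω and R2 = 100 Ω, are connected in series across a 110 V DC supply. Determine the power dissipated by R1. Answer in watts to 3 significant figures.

30.3 W

Since the resistors are in series they all carry the loop current I = V/R_total; the power in any one is I²R.
R_total = 100 + 100 = 200.0 Ω
I = V / R_total = 110 / 200.0 = 0.5500 A
P_R1 = I² × R1 = (0.5500)² × 100 = 30.25 W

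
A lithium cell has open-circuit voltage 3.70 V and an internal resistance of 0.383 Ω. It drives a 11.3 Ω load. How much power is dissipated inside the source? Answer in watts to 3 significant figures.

0.0384 W

r is in series with the load, so it carries the full circuit current — the loss in it is I²r.
I = ε / (r + R) = 3.70 / (0.383 + 11.3) = 0.3167 A
P_int = I² r = (0.3167)² × 0.383 = 0.03841 W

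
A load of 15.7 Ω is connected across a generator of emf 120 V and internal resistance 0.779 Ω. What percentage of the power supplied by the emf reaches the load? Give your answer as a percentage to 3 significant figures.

The source delivers εI, of which I²R reaches the load and I²r is lost; since I is common, η = R/(R+r).
η = R / (R + r) = 15.7 / (15.7 + 0.779) = 0.9527

95.3 %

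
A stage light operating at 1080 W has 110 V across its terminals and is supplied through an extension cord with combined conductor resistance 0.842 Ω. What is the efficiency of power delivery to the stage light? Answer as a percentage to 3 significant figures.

I = P / V = 1080 / 110 = 9.818 A through the extension cord.
P_line = I² R_line = (9.818)² × 0.842 = 81.17 W
P_source = P_load + P_line = 1080 + 81.17 = 1161 W
η = P_load / P_source = 1080 / 1161 = 0.9301

93.0 %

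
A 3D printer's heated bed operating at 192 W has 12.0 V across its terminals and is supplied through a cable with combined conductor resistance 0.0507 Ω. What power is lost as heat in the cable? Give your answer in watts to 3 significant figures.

13.0 W

Line loss is just I²R for the cable — we know both I and R_line directly.
I = P / V = 192 / 12.0 = 16.00 A through the cable.
P_line = I² R_line = (16.00)² × 0.0507 = 12.98 W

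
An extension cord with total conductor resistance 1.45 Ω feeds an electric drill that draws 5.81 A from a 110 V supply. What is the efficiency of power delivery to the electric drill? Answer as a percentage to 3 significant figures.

The extension cord carries the full 5.81 A.
P_line = I² R_line = (5.810)² × 1.45 = 48.95 W
P_source = V I = 110 × 5.810 = 639.1 W; P_load = 590.2 W
η = P_load / P_source = 590.2 / 639.1 = 0.9234

92.3 %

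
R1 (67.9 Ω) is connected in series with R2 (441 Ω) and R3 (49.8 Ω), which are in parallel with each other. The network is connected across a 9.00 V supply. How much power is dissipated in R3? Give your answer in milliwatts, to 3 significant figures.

First combine the parallel branches into one equivalent R_p, then R1 + R_p is a series pair.
R_p = (441×49.8)/(441+49.8) = 44.75 Ω
R_total = 67.9 + 44.75 = 112.6 Ω
I = V / R_total = 9.00 / 112.6 = 0.07990 A
Voltage across the parallel pair: V_p = I × R_p = 0.07990 × 44.75 = 3.575 V
R3 is across V_p, so use P = V²/R for that branch.
P_R3 = (3.575)² / 49.8 = 0.2567 W

257 mW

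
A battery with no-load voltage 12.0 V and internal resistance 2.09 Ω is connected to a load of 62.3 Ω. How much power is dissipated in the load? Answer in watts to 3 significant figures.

With r and R in series, I = ε/(r+R); the load dissipates I²R.
I = ε / (r + R) = 12.0 / (2.09 + 62.3) = 0.1864 A
P_load = I² R = (0.1864)² × 62.3 = 2.164 W

2.16 W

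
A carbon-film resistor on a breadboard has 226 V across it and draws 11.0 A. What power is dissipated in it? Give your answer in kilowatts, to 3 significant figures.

2.49 kW

With V and I both given, power follows immediately from P = V I.
P = 226 V × 11.00 A = 2486 W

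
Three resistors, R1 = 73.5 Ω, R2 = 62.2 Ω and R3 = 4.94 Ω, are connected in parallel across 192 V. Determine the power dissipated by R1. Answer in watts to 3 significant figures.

502 W

Every branch has 192 V across it, so for R1 the power is simply V²/R.
P_R1 = V² / R1 = (192)² / 73.5 Ω = 501.6 W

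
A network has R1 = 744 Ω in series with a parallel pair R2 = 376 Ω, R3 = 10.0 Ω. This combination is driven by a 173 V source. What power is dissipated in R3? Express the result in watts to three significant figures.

0.500 W

First combine the parallel branches into one equivalent R_p, then R1 + R_p is a series pair.
R_p = (376×10.0)/(376+10.0) = 9.741 Ω
R_total = 744 + 9.741 = 753.7 Ω
I = V / R_total = 173 / 753.7 = 0.2295 A
Voltage across the parallel pair: V_p = I × R_p = 0.2295 × 9.741 = 2.236 V
R3 is across V_p, so use P = V²/R for that branch.
P_R3 = (2.236)² / 10.0 = 0.4999 W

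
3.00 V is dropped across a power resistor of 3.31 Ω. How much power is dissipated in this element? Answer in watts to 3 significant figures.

2.72 W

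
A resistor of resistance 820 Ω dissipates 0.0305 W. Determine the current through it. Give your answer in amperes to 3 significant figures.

0.00610 A

Inverting the appropriate power form: I = √(P / R).
I = √(0.0305 / 820) = 0.006099 A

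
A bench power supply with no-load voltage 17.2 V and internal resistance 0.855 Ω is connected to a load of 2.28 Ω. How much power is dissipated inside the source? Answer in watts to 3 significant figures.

The internal resistance carries the same current as the load; P_int = I²r.
I = ε / (r + R) = 17.2 / (0.855 + 2.28) = 5.486 A
P_int = I² r = (5.486)² × 0.855 = 25.74 W

25.7 W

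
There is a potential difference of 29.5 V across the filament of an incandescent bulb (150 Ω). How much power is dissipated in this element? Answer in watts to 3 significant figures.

With V across and R both known, P = V²/R gives the dissipation directly.
P = (29.5 V)² / 150 Ω = 5.802 W

5.80 W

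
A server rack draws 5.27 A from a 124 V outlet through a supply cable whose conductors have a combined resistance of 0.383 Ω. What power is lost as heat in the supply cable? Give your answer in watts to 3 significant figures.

The supply cable is a series resistance carrying the load current; its dissipation is I²R_line.
The supply cable carries the full 5.27 A.
P_line = I² R_line = (5.270)² × 0.383 = 10.64 W

10.6 W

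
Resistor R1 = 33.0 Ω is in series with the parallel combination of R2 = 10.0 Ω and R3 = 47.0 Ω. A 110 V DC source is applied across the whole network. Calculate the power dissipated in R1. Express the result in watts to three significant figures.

235 W

Replace R2 and R3 with their parallel equivalent so the circuit becomes R1 in series with R_p.
R_p = (10.0×47.0)/(10.0+47.0) = 8.246 Ω
R_total = 33.0 + 8.246 = 41.25 Ω
I = V / R_total = 110 / 41.25 = 2.667 A
The full supply current passes through R1: P = I²R.
P_R1 = (2.667)² × 33.0 = 234.7 W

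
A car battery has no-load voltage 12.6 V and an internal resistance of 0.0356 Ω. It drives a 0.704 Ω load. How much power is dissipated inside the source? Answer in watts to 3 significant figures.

10.3 W

r is in series with the load, so it carries the full circuit current — the loss in it is I²r.
I = ε / (r + R) = 12.6 / (0.0356 + 0.704) = 17.04 A
P_int = I² r = (17.04)² × 0.0356 = 10.33 W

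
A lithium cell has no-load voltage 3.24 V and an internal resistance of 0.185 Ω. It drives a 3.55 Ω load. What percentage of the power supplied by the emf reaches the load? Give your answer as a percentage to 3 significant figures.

Both r and R carry the same current, so the power split is just the resistance split: η = R/(R+r).
η = R / (R + r) = 3.55 / (3.55 + 0.185) = 0.9505

95.0 %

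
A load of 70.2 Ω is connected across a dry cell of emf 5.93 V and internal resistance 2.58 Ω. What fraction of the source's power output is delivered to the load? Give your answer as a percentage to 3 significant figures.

η = P_load/(P_load+P_int) = I²R/(I²R+I²r) = R/(R+r) — the I² cancels for series elements.
η = R / (R + r) = 70.2 / (70.2 + 2.58) = 0.9646

96.5 %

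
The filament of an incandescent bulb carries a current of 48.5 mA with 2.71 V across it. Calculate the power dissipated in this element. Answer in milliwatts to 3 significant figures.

Since both terminal voltage and current are stated, P = V I gives the power in one step.
P = 2.71 V × 0.04850 A = 0.1314 W

131 mW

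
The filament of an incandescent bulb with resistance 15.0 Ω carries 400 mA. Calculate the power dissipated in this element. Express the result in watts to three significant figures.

2.40 W

The current through and the resistance of the element are both given; use P = I²R.
P = (0.4000 A)² × 15.0 Ω = 2.400 W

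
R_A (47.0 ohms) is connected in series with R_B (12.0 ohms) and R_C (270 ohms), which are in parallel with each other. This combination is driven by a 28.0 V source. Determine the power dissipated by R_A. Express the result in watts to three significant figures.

10.8 W

Collapse R_B‖R_C to a single equivalent, reducing the network to two series elements.
R_p = (12.0×270)/(12.0+270) = 11.49 Ω
R_total = 47.0 + 11.49 = 58.49 Ω
I = V / R_total = 28.0 / 58.49 = 0.4787 A
R_A carries the full series current, so P = I²R.
P_R_A = (0.4787)² × 47.0 = 10.77 W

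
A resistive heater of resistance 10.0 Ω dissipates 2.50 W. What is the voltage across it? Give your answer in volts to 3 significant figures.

5.00 V

The two known quantities fix the third via V = √(P R).
V = √(2.50 × 10.0) = 5.000 V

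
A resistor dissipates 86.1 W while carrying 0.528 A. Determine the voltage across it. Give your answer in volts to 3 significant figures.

163 V

Rearranging the power relation for the two known quantities gives V = P / I.
V = 86.1 / 0.5280 = 163.1 V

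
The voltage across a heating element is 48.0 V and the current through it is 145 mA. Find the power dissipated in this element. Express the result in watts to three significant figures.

6.96 W

With V and I both given, power follows immediately from P = V I.
P = 48.0 V × 0.1450 A = 6.960 W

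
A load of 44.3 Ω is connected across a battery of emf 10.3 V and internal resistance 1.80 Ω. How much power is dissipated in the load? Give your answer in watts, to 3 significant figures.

2.21 W

Find the circuit current first, then P = I²R for the load (series elements share I).
I = ε / (r + R) = 10.3 / (1.80 + 44.3) = 0.2234 A
P_load = I² R = (0.2234)² × 44.3 = 2.211 W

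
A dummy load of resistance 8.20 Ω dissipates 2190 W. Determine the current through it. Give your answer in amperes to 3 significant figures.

From P = V I = I²R = V²/R, with the two given quantities we get I = √(P / R).
I = √(2190 / 8.20) = 16.34 A

16.3 A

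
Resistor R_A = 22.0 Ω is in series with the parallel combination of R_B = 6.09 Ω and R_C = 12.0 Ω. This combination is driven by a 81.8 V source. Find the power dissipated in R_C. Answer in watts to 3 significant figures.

Collapse R_B‖R_C to a single equivalent, reducing the network to two series elements.
R_p = (6.09×12.0)/(6.09+12.0) = 4.040 Ω
R_total = 22.0 + 4.040 = 26.04 Ω
I = V / R_total = 81.8 / 26.04 = 3.141 A
Voltage across the parallel pair: V_p = I × R_p = 3.141 × 4.040 = 12.69 V
R_C sees V_p directly, so P = V_p² / R_C.
P_R_C = (12.69)² / 12.0 = 13.42 W

13.4 W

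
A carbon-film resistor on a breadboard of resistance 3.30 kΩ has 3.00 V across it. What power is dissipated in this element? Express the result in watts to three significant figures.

0.00273 W

V and R are stated; P = V²/R avoids computing the current.
P = (3.00 V)² / 3300 Ω = 0.002727 W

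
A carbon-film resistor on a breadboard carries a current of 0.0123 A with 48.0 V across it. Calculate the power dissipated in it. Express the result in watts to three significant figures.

0.590 W

With V and I both given, power follows immediately from P = V I.
P = 48.0 V × 0.01230 A = 0.5904 W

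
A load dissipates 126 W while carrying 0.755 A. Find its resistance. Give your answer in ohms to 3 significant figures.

Rearranging the power relation for the two known quantities gives R = P / I².
R = 126 / (0.7550)² = 221.0 Ω

221 Ω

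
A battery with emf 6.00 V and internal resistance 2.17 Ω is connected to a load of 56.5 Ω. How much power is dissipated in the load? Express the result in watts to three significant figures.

Load and internal resistance form a series loop — compute the loop current, then the load power via I²R.
I = ε / (r + R) = 6.00 / (2.17 + 56.5) = 0.1023 A
P_load = I² R = (0.1023)² × 56.5 = 0.5909 W

0.591 W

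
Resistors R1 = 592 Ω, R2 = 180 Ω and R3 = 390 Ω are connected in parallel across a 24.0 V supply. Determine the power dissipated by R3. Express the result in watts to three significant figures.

1.48 W

The supply voltage appears across each parallel branch — just use P = V²/R3.
P_R3 = V² / R3 = (24.0)² / 390 Ω = 1.477 W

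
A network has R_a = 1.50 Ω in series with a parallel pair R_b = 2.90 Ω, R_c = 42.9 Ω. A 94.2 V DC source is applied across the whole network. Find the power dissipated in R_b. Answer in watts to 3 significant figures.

Reduce the parallel pair to R_p first; the network is then a simple series string.
R_p = (2.90×42.9)/(2.90+42.9) = 2.716 Ω
R_total = 1.50 + 2.716 = 4.216 Ω
I = V / R_total = 94.2 / 4.216 = 22.34 A
Voltage across the parallel pair: V_p = I × R_p = 22.34 × 2.716 = 60.69 V
R_b sees V_p directly, so P = V_p² / R_b.
P_R_b = (60.69)² / 2.90 = 1270 W

1270 W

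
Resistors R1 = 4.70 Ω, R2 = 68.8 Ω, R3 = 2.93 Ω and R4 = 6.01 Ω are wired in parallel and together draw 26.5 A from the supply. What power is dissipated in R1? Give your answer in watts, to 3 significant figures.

We need the common branch voltage; get it from I_total × R_eq, then P = V²/R for the branch.
1/R_eq = 1/4.70 + 1/68.8 + 1/2.93 + 1/6.01 ⇒ R_eq = 1.361 Ω
V = I_total × R_eq = 26.50 × 1.361 = 36.06 V
P_R1 = V² / R1 = (36.06)² / 4.70 = 276.6 W

277 W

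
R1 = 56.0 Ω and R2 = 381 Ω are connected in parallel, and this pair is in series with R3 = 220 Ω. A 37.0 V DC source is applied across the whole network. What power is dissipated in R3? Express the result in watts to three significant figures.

Combine R1 and R2 into their parallel equivalent first, reducing the network to two series resistors.
R_p = (56.0×381)/(56.0+381) = 48.82 Ω
R_total = R_p + 220 = 48.82 + 220 = 268.8 Ω
I = V / R_total = 37.0 / 268.8 = 0.1376 A
R3 is the series element, so its power is I²R.
P_R3 = (0.1376)² × 220 = 4.168 W

4.17 W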